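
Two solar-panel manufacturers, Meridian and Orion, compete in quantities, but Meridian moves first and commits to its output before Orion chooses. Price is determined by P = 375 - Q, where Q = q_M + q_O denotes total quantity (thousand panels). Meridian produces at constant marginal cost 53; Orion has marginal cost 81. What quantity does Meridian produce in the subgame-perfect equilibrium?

175

Solve by backward induction. Given q_M, the follower Orion maximises π_O = (375 - q_M - q_O)q_O - 81q_O.
Follower FOC: 294 - q_M - 2q_O = 0, so q_O(q_M) = (294 - q_M)/2.
Meridian substitutes q_O(q_M) into its own profit: π_M = q_M(375 - q_M - (294 - q_M)/2) - 53q_M = (228 - (1/2)q_M)q_M - 53q_M.
Maximising: ∂π_M/∂q_M = 175 - q_M = 0, giving q_M = 175.
Then q_O = (294 - 175)/2 = 119/2.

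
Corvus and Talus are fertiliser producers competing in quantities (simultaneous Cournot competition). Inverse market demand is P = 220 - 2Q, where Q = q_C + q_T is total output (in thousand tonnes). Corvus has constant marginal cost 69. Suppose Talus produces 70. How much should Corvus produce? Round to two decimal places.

With the rival's output fixed at 70, Corvus's profit is π_C = (220 - 2·70 - 2q_C)q_C - (69q_C) = (80 - 2q_C)q_C - (69q_C).
∂π_C/∂q_C = 11 - 4q_C = 0, so q_C = 11/4.

2.75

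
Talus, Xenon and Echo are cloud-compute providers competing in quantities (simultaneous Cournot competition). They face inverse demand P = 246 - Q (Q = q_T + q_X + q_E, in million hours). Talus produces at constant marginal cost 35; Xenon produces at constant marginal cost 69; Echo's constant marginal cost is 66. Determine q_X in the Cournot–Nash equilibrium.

35

Talus's profit: π_T = (246 - Q)q_T - (35q_T). Setting ∂π_T/∂q_T = 0: 211 - 2q_T - (q_X + q_E) = 0.
Xenon's profit: π_X = (246 - Q)q_X - (69q_X). Setting ∂π_X/∂q_X = 0: 177 - 2q_X - (q_T + q_E) = 0.
Echo's first-order condition: 180 - 2q_E - (q_T + q_X) = 0.
Adding the 3 conditions: 568 − 2Q − 2Q = 0, i.e. Q = 142.
Back-substituting: q_T = (211 − 142) = 69, q_X = (177 − 142) = 35, q_E = (180 − 142) = 38.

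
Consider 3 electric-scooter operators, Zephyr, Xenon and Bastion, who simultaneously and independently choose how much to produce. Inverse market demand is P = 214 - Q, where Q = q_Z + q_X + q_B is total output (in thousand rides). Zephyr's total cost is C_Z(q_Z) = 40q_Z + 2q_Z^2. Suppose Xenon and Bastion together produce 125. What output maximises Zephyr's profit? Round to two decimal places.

8.17

With rivals' combined output fixed at 125, Zephyr's profit is π_Z = (214 - 125 - q_Z)q_Z - (40q_Z + 2q_Z²) = (89 - q_Z)q_Z - (40q_Z + 2q_Z²).
∂π_Z/∂q_Z = 49 - 6q_Z = 0, so q_Z = 49/6.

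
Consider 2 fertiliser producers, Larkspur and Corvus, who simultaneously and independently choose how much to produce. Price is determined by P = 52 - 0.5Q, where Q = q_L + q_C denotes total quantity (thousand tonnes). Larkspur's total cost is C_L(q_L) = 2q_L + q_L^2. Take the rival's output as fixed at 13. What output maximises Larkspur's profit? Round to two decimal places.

14.50

With the rival's output fixed at 13, Larkspur's profit is π_L = (52 - (1/2)·13 - (1/2)q_L)q_L - (2q_L + q_L²) = (91/2 - (1/2)q_L)q_L - (2q_L + q_L²).
∂π_L/∂q_L = 87/2 - 3q_L = 0, so q_L = 29/2.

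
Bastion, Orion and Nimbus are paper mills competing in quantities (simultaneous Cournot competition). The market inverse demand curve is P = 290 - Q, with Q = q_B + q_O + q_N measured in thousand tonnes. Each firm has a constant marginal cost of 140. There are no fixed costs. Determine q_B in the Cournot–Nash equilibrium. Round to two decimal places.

Each firm earns π_i = (290 - Q)q_i - 140q_i.
First-order condition (treating rivals' output as given): 150 - 2q_i - Σ_{j≠i} q_j = 0.
With identical firms every q_j equals q_i, so Σ_{j≠i} q_j = 2q_i and 150 = 4q_i, giving q_i = 75/2.

37.50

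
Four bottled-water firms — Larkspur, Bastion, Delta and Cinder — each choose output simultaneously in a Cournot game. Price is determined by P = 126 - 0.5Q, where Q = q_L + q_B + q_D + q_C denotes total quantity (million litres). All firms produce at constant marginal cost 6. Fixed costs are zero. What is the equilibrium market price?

30

A representative firm's profit is π_i = q_i(126 - 0.5Q) - 6q_i.
Setting ∂π_i/∂q_i = 0 with rivals' quantities fixed: 120 - q_i - (1/2)·Σ_{j≠i} q_j = 0.
With identical firms every q_j equals q_i, so Σ_{j≠i} q_j = 3q_i and 120 = (5/2)q_i, giving q_i = 48.
Total output Q = 192, so price P = 126 - (1/2)·192 = 30.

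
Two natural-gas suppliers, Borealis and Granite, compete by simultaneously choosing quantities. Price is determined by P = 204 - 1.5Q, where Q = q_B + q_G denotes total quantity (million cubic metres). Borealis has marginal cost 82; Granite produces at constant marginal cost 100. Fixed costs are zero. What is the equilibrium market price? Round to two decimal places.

Borealis's profit: π_B = (204 - 1.5Q)q_B - (82q_B). Setting ∂π_B/∂q_B = 0: 122 - 3q_B - (3/2)(q_G) = 0.
Granite's profit: π_G = (204 - 1.5Q)q_G - (100q_G). Setting ∂π_G/∂q_G = 0: 104 - 3q_G - (3/2)(q_B) = 0.
Best responses: q_B = (122 - (3/2)q_G)/3, q_G = (104 - (3/2)q_B)/3.
Solving the pair: q_B = 280/9, q_G = 172/9.
Total output Q = 452/9, so price P = 204 - (3/2)·(452/9) = 386/3.

128.67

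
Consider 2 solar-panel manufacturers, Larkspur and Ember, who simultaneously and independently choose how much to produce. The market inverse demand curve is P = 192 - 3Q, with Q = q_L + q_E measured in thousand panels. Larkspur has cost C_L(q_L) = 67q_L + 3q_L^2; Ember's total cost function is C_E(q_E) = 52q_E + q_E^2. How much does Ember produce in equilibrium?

15

Larkspur's profit: π_L = (192 - 3Q)q_L - (67q_L + 3q_L²). Setting ∂π_L/∂q_L = 0: 125 - 12q_L - 3(q_E) = 0.
Ember's profit: π_E = (192 - 3Q)q_E - (52q_E + q_E²). Setting ∂π_E/∂q_E = 0: 140 - 8q_E - 3(q_L) = 0.
So q_L = (125 - 3q_E)/12 and q_E = (140 - 3q_L)/8.
Solving the pair: q_L = 20/3, q_E = 15.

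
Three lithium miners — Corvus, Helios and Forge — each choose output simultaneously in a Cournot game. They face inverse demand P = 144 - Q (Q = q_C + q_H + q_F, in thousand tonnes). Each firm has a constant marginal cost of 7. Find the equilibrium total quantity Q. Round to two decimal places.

102.75

Each firm earns π_i = (144 - Q)q_i - 7q_i.
Setting ∂π_i/∂q_i = 0 with rivals' quantities fixed: 137 - 2q_i - Σ_{j≠i} q_j = 0.
By symmetry each firm produces the same amount; substituting Σ_{j≠i} q_j = 2q_i yields q_i = 137/4.
Total output Q = 137/4 + 137/4 + 137/4 = 411/4.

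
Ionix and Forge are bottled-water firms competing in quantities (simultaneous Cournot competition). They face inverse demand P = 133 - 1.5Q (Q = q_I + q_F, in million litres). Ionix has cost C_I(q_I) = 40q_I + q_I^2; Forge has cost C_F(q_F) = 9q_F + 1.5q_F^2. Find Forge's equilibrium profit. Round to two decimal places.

899.46

Ionix's profit: π_I = (133 - 1.5Q)q_I - (40q_I + q_I²). Setting ∂π_I/∂q_I = 0: 93 - 5q_I - (3/2)(q_F) = 0.
Forge's first-order condition: 124 - 6q_F - (3/2)(q_I) = 0.
Rearranging gives the reaction functions q_I = (93 - (3/2)q_F)/5 and q_F = (124 - (3/2)q_I)/6.
Solving the pair: q_I = 496/37, q_F = 1922/111.
Price P = 133 - (3/2)·30.7207 = 86.9189.
Forge's profit: 86.9189·(1922/111) - 9·(1922/111) - (3/2)(1922/111)² = 899.4604.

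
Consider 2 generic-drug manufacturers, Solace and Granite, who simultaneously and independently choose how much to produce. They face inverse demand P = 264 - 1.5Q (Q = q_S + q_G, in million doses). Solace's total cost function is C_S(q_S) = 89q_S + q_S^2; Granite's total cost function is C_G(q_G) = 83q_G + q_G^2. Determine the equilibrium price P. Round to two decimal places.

181.85

Solace's profit: π_S = (264 - 1.5Q)q_S - (89q_S + q_S²). Setting ∂π_S/∂q_S = 0: 175 - 5q_S - (3/2)(q_G) = 0.
Granite's first-order condition: 181 - 5q_G - (3/2)(q_S) = 0.
Rearranging gives the reaction functions q_S = (175 - (3/2)q_G)/5 and q_G = (181 - (3/2)q_S)/5.
Substituting one into the other gives q_S = 26.5275 and q_G = 28.2418.
Total output Q = 712/13, so price P = 264 - (3/2)·(712/13) = 181.8462.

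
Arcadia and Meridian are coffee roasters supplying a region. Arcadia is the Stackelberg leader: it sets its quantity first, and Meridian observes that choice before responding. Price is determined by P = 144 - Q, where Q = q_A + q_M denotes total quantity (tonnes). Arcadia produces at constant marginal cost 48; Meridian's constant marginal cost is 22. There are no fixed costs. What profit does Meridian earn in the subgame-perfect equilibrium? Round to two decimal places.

1892.25

Solve by backward induction. Given q_A, the follower Meridian maximises π_M = (144 - q_A - q_M)q_M - 22q_M.
∂π_M/∂q_M = 122 - q_A - 2q_M = 0 gives the reaction function q_M = (122 - q_A)/2.
Arcadia substitutes q_M(q_A) into its own profit: π_A = q_A(144 - q_A - (122 - q_A)/2) - 48q_A = (83 - (1/2)q_A)q_A - 48q_A.
Maximising: ∂π_A/∂q_A = 35 - q_A = 0, giving q_A = 35.
Then q_M = (122 - 35)/2 = 87/2.
Price P = 144 - 157/2 = 131/2.
Meridian's profit: (131/2 - 22)·(87/2) = 1892.2500.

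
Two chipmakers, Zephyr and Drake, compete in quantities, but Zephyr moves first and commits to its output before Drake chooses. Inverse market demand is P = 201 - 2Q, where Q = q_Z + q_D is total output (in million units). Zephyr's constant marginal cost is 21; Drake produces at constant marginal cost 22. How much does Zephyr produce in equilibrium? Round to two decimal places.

45.25

The follower Drake best-responds to any q_Z: π_D = (201 - 2Q)q_D - 22q_D.
Setting the follower's marginal profit to zero, 179 - 2q_Z - 4q_D = 0, i.e. q_D = (179 - 2q_Z)/4.
Zephyr substitutes q_D(q_Z) into its own profit: π_Z = q_Z(201 - 2q_Z - (179 - 2q_Z)/2) - 21q_Z = (223/2 - q_Z)q_Z - 21q_Z.
Maximising: ∂π_Z/∂q_Z = 181/2 - 2q_Z = 0, giving q_Z = 181/4.
Then q_D = (179 - 2·(181/4))/4 = 177/8.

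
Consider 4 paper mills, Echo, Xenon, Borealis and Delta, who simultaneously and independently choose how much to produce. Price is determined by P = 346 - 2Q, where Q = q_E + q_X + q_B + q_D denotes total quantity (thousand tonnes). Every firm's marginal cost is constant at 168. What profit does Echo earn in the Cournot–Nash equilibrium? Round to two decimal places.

633.68

A representative firm's profit is π_i = q_i(346 - 2Q) - 168q_i.
First-order condition (treating rivals' output as given): 178 - 4q_i - 2·Σ_{j≠i} q_j = 0.
By symmetry each firm produces the same amount; substituting Σ_{j≠i} q_j = 3q_i yields q_i = 178/10 = 89/5.
Price P = 346 - 2·(356/5) = 1018/5.
Echo's profit: (1018/5 - 168)·(89/5) = 633.6800.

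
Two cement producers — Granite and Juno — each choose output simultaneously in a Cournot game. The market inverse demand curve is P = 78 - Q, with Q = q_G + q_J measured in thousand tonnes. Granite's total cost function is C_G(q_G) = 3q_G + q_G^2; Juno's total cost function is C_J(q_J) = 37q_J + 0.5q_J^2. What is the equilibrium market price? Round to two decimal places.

53.18

Granite's profit: π_G = (78 - Q)q_G - (3q_G + q_G²). Setting ∂π_G/∂q_G = 0: 75 - 4q_G - (q_J) = 0.
Juno's profit: π_J = (78 - Q)q_J - (37q_J + (1/2)q_J²). Setting ∂π_J/∂q_J = 0: 41 - 3q_J - (q_G) = 0.
Rearranging gives the reaction functions q_G = (75 - q_J)/4 and q_J = (41 - q_G)/3.
Solving the pair: q_G = 184/11, q_J = 89/11.
Total output Q = 273/11, so price P = 78 - 273/11 = 585/11.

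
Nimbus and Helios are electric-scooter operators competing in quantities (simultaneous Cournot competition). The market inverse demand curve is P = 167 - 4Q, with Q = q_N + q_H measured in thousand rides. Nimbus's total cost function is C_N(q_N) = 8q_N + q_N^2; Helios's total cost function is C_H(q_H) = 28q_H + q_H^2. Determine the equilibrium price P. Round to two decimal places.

Nimbus's profit: π_N = (167 - 4Q)q_N - (8q_N + q_N²). Setting ∂π_N/∂q_N = 0: 159 - 10q_N - 4(q_H) = 0.
Helios's profit: π_H = (167 - 4Q)q_H - (28q_H + q_H²). Setting ∂π_H/∂q_H = 0: 139 - 10q_H - 4(q_N) = 0.
So q_N = (159 - 4q_H)/10 and q_H = (139 - 4q_N)/10.
Solving the pair: q_N = 517/42, q_H = 377/42.
Total output Q = 149/7, so price P = 167 - 4·(149/7) = 573/7.

81.86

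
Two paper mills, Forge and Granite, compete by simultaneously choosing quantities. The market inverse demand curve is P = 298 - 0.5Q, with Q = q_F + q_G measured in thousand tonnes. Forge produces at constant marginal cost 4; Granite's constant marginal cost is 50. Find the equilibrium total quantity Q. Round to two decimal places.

361.33

Forge's profit: π_F = (298 - 0.5Q)q_F - (4q_F). Setting ∂π_F/∂q_F = 0: 294 - q_F - (1/2)(q_G) = 0.
Granite's profit: π_G = (298 - 0.5Q)q_G - (50q_G). Setting ∂π_G/∂q_G = 0: 248 - q_G - (1/2)(q_F) = 0.
So q_F = (294 - (1/2)q_G) and q_G = (248 - (1/2)q_F).
Substituting one into the other gives q_F = 680/3 and q_G = 404/3.
Total output Q = 680/3 + 404/3 = 1084/3.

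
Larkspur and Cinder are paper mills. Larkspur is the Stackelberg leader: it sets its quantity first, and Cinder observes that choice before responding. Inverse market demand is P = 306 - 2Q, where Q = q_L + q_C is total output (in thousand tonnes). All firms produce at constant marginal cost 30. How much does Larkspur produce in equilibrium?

Solve by backward induction. Given q_L, the follower Cinder maximises π_C = (306 - 2q_L - 2q_C)q_C - 30q_C.
∂π_C/∂q_C = 276 - 2q_L - 4q_C = 0 gives the reaction function q_C = (276 - 2q_L)/4.
The leader anticipates this reaction. Substituting into P = 306 - 2Q gives P = 168 - q_L, so π_L = (168 - q_L)q_L - 30q_L.
Leader FOC: 138 - 2q_L = 0, so q_L = 69.
Then q_C = (276 - 2·69)/4 = 69/2.

69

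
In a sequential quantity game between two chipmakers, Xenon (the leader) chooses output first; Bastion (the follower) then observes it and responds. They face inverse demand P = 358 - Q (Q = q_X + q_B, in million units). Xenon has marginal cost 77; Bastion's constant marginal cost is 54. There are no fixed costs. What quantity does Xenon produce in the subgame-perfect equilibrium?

Solve by backward induction. Given q_X, the follower Bastion maximises π_B = (358 - q_X - q_B)q_B - 54q_B.
∂π_B/∂q_B = 304 - q_X - 2q_B = 0 gives the reaction function q_B = (304 - q_X)/2.
The leader anticipates this reaction. Substituting into P = 358 - Q gives P = 206 - (1/2)q_X, so π_X = (206 - (1/2)q_X)q_X - 77q_X.
Maximising: ∂π_X/∂q_X = 129 - q_X = 0, giving q_X = 129.
Then q_B = (304 - 129)/2 = 175/2.

129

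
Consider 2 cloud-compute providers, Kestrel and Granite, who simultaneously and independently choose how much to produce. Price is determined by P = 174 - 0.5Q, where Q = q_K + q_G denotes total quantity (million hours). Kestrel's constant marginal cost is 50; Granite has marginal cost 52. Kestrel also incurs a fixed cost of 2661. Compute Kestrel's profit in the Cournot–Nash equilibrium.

Kestrel's profit: π_K = (174 - 0.5Q)q_K - (50q_K). Setting ∂π_K/∂q_K = 0: 124 - q_K - (1/2)(q_G) = 0.
Granite's profit: π_G = (174 - 0.5Q)q_G - (52q_G). Setting ∂π_G/∂q_G = 0: 122 - q_G - (1/2)(q_K) = 0.
So q_K = (124 - (1/2)q_G) and q_G = (122 - (1/2)q_K).
Substituting one into the other gives q_K = 84 and q_G = 80.
Price P = 174 - (1/2)·164 = 92.
Kestrel's profit: (92 - 50)·84 - 2661 = 867.

867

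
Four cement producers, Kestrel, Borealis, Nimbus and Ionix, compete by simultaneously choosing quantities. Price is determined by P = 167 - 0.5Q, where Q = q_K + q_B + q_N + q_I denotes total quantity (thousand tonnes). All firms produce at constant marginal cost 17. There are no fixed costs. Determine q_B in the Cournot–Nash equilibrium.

A representative firm's profit is π_i = q_i(167 - 0.5Q) - 17q_i.
Setting ∂π_i/∂q_i = 0 with rivals' quantities fixed: 150 - q_i - (1/2)·Σ_{j≠i} q_j = 0.
With identical firms every q_j equals q_i, so Σ_{j≠i} q_j = 3q_i and 150 = (5/2)q_i, giving q_i = 60.

60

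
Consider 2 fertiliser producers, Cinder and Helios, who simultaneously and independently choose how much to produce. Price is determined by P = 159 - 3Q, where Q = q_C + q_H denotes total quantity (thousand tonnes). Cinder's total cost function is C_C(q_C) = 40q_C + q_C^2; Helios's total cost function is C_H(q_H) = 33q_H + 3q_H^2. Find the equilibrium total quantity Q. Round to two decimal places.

Cinder's profit: π_C = (159 - 3Q)q_C - (40q_C + q_C²). Setting ∂π_C/∂q_C = 0: 119 - 8q_C - 3(q_H) = 0.
Helios's first-order condition: 126 - 12q_H - 3(q_C) = 0.
Best responses: q_C = (119 - 3q_H)/8, q_H = (126 - 3q_C)/12.
Solving the pair: q_C = 350/29, q_H = 217/29.
Total output Q = 350/29 + 217/29 = 567/29.

19.55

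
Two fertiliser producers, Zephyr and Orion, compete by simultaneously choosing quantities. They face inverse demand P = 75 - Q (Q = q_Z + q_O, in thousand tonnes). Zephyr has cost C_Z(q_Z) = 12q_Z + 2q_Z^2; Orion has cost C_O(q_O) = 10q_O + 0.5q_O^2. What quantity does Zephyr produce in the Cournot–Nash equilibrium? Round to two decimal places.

Zephyr's profit: π_Z = (75 - Q)q_Z - (12q_Z + 2q_Z²). Setting ∂π_Z/∂q_Z = 0: 63 - 6q_Z - (q_O) = 0.
Orion's profit: π_O = (75 - Q)q_O - (10q_O + (1/2)q_O²). Setting ∂π_O/∂q_O = 0: 65 - 3q_O - (q_Z) = 0.
So q_Z = (63 - q_O)/6 and q_O = (65 - q_Z)/3.
Substituting one into the other gives q_Z = 124/17 and q_O = 327/17.

7.29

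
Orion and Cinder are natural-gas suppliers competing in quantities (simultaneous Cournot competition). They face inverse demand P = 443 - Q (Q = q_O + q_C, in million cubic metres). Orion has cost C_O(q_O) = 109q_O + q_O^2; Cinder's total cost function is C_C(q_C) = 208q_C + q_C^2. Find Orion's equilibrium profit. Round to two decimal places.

10775.12

Orion's profit: π_O = (443 - Q)q_O - (109q_O + q_O²). Setting ∂π_O/∂q_O = 0: 334 - 4q_O - (q_C) = 0.
Cinder's first-order condition: 235 - 4q_C - (q_O) = 0.
So q_O = (334 - q_C)/4 and q_C = (235 - q_O)/4.
Solving the pair: q_O = 367/5, q_C = 202/5.
Price P = 443 - 569/5 = 1646/5.
Orion's profit: (1646/5)·(367/5) - 109·(367/5) - (367/5)² = 10775.1200.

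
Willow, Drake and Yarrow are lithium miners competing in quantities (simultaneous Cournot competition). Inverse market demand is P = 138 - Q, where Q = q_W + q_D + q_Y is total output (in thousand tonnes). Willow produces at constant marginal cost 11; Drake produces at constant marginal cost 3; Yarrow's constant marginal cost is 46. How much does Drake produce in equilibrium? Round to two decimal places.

Willow's profit: π_W = (138 - Q)q_W - (11q_W). Setting ∂π_W/∂q_W = 0: 127 - 2q_W - (q_D + q_Y) = 0.
Drake's profit: π_D = (138 - Q)q_D - (3q_D). Setting ∂π_D/∂q_D = 0: 135 - 2q_D - (q_W + q_Y) = 0.
Yarrow's first-order condition: 92 - 2q_Y - (q_W + q_D) = 0.
Adding the 3 conditions: 354 − 2Q − 2Q = 0, i.e. Q = 177/2.
Back-substituting: q_W = (127 − 177/2) = 77/2, q_D = (135 − 177/2) = 93/2, q_Y = (92 − 177/2) = 7/2.

46.50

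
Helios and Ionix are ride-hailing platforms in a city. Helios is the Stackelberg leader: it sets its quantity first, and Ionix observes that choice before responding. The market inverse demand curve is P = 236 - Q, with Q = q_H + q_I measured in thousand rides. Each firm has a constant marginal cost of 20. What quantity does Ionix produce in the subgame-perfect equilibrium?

54

Solve by backward induction. Given q_H, the follower Ionix maximises π_I = (236 - q_H - q_I)q_I - 20q_I.
∂π_I/∂q_I = 216 - q_H - 2q_I = 0 gives the reaction function q_I = (216 - q_H)/2.
The leader anticipates this reaction. Substituting into P = 236 - Q gives P = 128 - (1/2)q_H, so π_H = (128 - (1/2)q_H)q_H - 20q_H.
Maximising: ∂π_H/∂q_H = 108 - q_H = 0, giving q_H = 108.
Then q_I = (216 - 108)/2 = 54.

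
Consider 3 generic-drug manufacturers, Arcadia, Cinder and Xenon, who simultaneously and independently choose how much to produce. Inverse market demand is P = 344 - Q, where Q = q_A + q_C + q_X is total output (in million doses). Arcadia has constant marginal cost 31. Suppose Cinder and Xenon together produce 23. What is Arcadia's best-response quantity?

With rivals' combined output fixed at 23, Arcadia's profit is π_A = (344 - 23 - q_A)q_A - (31q_A) = (321 - q_A)q_A - (31q_A).
∂π_A/∂q_A = 290 - 2q_A = 0, so q_A = 145.

145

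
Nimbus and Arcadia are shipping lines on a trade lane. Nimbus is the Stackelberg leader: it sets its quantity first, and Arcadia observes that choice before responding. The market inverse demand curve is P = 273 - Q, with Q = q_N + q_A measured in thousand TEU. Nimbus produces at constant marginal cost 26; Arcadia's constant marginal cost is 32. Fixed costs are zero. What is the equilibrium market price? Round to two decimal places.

The follower Arcadia best-responds to any q_N: π_A = (273 - Q)q_A - 32q_A.
Follower FOC: 241 - q_N - 2q_A = 0, so q_A(q_N) = (241 - q_N)/2.
Nimbus substitutes q_A(q_N) into its own profit: π_N = q_N(273 - q_N - (241 - q_N)/2) - 26q_N = (305/2 - (1/2)q_N)q_N - 26q_N.
Leader FOC: 253/2 - q_N = 0, so q_N = 253/2.
Then q_A = (241 - 253/2)/2 = 229/4.
Total output Q = 735/4, so price P = 273 - 735/4 = 357/4.

89.25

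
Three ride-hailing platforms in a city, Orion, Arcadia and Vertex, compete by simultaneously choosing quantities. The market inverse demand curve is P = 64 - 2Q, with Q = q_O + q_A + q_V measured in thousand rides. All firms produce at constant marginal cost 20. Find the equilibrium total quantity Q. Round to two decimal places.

16.50

Each firm earns π_i = (64 - 2Q)q_i - 20q_i.
Setting ∂π_i/∂q_i = 0 with rivals' quantities fixed: 44 - 4q_i - 2·Σ_{j≠i} q_j = 0.
With identical firms every q_j equals q_i, so Σ_{j≠i} q_j = 2q_i and 44 = 8q_i, giving q_i = 11/2.
Total output Q = 11/2 + 11/2 + 11/2 = 33/2.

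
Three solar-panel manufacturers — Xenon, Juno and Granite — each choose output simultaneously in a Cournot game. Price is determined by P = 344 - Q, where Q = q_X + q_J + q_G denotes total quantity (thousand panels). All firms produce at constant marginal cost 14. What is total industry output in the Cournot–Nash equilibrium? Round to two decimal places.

247.50

Each firm earns π_i = (344 - Q)q_i - 14q_i.
Setting ∂π_i/∂q_i = 0 with rivals' quantities fixed: 330 - 2q_i - Σ_{j≠i} q_j = 0.
By symmetry each firm produces the same amount; substituting Σ_{j≠i} q_j = 2q_i yields q_i = 330/4 = 165/2.
Total output Q = 165/2 + 165/2 + 165/2 = 495/2.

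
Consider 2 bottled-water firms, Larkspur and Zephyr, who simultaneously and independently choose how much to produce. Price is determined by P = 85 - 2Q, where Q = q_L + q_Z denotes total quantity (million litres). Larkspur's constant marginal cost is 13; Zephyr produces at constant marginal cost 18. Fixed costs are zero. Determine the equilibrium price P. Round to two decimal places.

38.67

Larkspur's profit: π_L = (85 - 2Q)q_L - (13q_L). Setting ∂π_L/∂q_L = 0: 72 - 4q_L - 2(q_Z) = 0.
Zephyr's first-order condition: 67 - 4q_Z - 2(q_L) = 0.
Best responses: q_L = (72 - 2q_Z)/4, q_Z = (67 - 2q_L)/4.
Substituting one into the other gives q_L = 77/6 and q_Z = 31/3.
Total output Q = 139/6, so price P = 85 - 2·(139/6) = 116/3.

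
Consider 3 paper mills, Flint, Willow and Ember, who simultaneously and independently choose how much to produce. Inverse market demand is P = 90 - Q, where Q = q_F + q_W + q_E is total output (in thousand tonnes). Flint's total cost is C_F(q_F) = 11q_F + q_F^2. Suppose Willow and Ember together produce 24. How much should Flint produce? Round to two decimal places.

With rivals' combined output fixed at 24, Flint's profit is π_F = (90 - 24 - q_F)q_F - (11q_F + q_F²) = (66 - q_F)q_F - (11q_F + q_F²).
∂π_F/∂q_F = 55 - 4q_F = 0, so q_F = 55/4.

13.75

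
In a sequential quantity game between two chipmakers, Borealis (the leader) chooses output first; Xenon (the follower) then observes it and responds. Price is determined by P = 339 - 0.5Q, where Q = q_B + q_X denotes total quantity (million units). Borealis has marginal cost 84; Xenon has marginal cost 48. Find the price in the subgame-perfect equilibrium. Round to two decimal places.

138.75

Solve by backward induction. Given q_B, the follower Xenon maximises π_X = (339 - (1/2)q_B - (1/2)q_X)q_X - 48q_X.
Setting the follower's marginal profit to zero, 291 - (1/2)q_B - q_X = 0, i.e. q_X = (291 - (1/2)q_B).
Borealis substitutes q_X(q_B) into its own profit: π_B = q_B(339 - (1/2)q_B - (291 - (1/2)q_B)/2) - 84q_B = (387/2 - (1/4)q_B)q_B - 84q_B.
Leader FOC: 219/2 - (1/2)q_B = 0, so q_B = 219.
Then q_X = (291 - (1/2)·219) = 363/2.
Total output Q = 801/2, so price P = 339 - (1/2)·(801/2) = 555/4.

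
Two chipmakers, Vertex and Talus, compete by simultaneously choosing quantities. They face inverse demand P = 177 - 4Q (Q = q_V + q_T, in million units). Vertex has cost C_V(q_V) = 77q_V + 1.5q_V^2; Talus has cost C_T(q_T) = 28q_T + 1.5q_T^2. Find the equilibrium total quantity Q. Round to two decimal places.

Vertex's profit: π_V = (177 - 4Q)q_V - (77q_V + (3/2)q_V²). Setting ∂π_V/∂q_V = 0: 100 - 11q_V - 4(q_T) = 0.
Talus's profit: π_T = (177 - 4Q)q_T - (28q_T + (3/2)q_T²). Setting ∂π_T/∂q_T = 0: 149 - 11q_T - 4(q_V) = 0.
Rearranging gives the reaction functions q_V = (100 - 4q_T)/11 and q_T = (149 - 4q_V)/11.
Substituting one into the other gives q_V = 24/5 and q_T = 59/5.
Total output Q = 24/5 + 59/5 = 83/5.

16.60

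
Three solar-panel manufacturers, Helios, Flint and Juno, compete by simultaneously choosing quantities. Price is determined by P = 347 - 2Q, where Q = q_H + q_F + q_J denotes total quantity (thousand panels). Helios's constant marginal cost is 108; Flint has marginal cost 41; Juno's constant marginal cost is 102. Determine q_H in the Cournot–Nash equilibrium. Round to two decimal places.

20.75

Helios's profit: π_H = (347 - 2Q)q_H - (108q_H). Setting ∂π_H/∂q_H = 0: 239 - 4q_H - 2(q_F + q_J) = 0.
Flint's first-order condition: 306 - 4q_F - 2(q_H + q_J) = 0.
Juno's profit: π_J = (347 - 2Q)q_J - (102q_J). Setting ∂π_J/∂q_J = 0: 245 - 4q_J - 2(q_H + q_F) = 0.
Summing all 3 equations gives 790 − 8Q = 0, hence Q = 395/4.
Back-substituting: q_H = (239 − 395/2)/2 = 83/4, q_F = (306 − 395/2)/2 = 217/4, q_J = (245 − 395/2)/2 = 95/4.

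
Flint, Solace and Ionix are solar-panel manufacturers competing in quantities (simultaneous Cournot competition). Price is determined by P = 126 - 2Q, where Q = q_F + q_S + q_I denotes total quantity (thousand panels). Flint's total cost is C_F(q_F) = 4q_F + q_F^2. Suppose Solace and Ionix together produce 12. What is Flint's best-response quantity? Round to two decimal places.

With rivals' combined output fixed at 12, Flint's profit is π_F = (126 - 2·12 - 2q_F)q_F - (4q_F + q_F²) = (102 - 2q_F)q_F - (4q_F + q_F²).
∂π_F/∂q_F = 98 - 6q_F = 0, so q_F = 49/3.

16.33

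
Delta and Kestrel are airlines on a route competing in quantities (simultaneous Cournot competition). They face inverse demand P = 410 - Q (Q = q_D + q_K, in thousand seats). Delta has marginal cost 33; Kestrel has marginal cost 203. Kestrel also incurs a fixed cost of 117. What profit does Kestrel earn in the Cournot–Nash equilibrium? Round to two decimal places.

Delta's profit: π_D = (410 - Q)q_D - (33q_D). Setting ∂π_D/∂q_D = 0: 377 - 2q_D - (q_K) = 0.
Kestrel's profit: π_K = (410 - Q)q_K - (203q_K). Setting ∂π_K/∂q_K = 0: 207 - 2q_K - (q_D) = 0.
Best responses: q_D = (377 - q_K)/2, q_K = (207 - q_D)/2.
Substituting one into the other gives q_D = 547/3 and q_K = 37/3.
Price P = 410 - 584/3 = 646/3.
Kestrel's profit: (646/3 - 203)·(37/3) - 117 = 316/9.

35.11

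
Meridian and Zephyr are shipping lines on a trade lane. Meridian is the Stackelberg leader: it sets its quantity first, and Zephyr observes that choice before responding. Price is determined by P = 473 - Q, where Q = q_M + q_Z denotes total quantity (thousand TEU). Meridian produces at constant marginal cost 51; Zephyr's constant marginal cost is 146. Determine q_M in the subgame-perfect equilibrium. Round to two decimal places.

The follower Zephyr best-responds to any q_M: π_Z = (473 - Q)q_Z - 146q_Z.
Follower FOC: 327 - q_M - 2q_Z = 0, so q_Z(q_M) = (327 - q_M)/2.
Meridian substitutes q_Z(q_M) into its own profit: π_M = q_M(473 - q_M - (327 - q_M)/2) - 51q_M = (619/2 - (1/2)q_M)q_M - 51q_M.
Leader FOC: 517/2 - q_M = 0, so q_M = 517/2.
Then q_Z = (327 - 517/2)/2 = 137/4.

258.50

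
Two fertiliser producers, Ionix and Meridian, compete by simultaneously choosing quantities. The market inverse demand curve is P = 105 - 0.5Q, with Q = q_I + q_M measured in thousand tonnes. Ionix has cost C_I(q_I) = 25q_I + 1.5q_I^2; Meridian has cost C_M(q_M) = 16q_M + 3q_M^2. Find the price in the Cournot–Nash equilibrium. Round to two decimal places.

90.02

Ionix's profit: π_I = (105 - 0.5Q)q_I - (25q_I + (3/2)q_I²). Setting ∂π_I/∂q_I = 0: 80 - 4q_I - (1/2)(q_M) = 0.
Meridian's profit: π_M = (105 - 0.5Q)q_M - (16q_M + 3q_M²). Setting ∂π_M/∂q_M = 0: 89 - 7q_M - (1/2)(q_I) = 0.
Best responses: q_I = (80 - (1/2)q_M)/4, q_M = (89 - (1/2)q_I)/7.
Substituting one into the other gives q_I = 18.5766 and q_M = 1264/111.
Total output Q = 29.9640, so price P = 105 - (1/2)·29.9640 = 90.0180.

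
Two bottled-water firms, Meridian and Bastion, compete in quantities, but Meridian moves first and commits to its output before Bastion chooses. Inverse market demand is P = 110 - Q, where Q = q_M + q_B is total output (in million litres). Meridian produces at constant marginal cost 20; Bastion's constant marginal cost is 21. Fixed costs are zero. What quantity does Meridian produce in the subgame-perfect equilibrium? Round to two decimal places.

The follower Bastion best-responds to any q_M: π_B = (110 - Q)q_B - 21q_B.
∂π_B/∂q_B = 89 - q_M - 2q_B = 0 gives the reaction function q_B = (89 - q_M)/2.
The leader anticipates this reaction. Substituting into P = 110 - Q gives P = 131/2 - (1/2)q_M, so π_M = (131/2 - (1/2)q_M)q_M - 20q_M.
Maximising: ∂π_M/∂q_M = 91/2 - q_M = 0, giving q_M = 91/2.
Then q_B = (89 - 91/2)/2 = 87/4.

45.50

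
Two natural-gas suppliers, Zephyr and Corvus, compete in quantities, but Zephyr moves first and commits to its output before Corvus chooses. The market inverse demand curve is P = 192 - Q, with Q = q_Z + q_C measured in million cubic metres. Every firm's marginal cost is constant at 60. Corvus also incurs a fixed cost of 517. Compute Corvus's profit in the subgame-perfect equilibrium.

Solve by backward induction. Given q_Z, the follower Corvus maximises π_C = (192 - q_Z - q_C)q_C - 60q_C.
∂π_C/∂q_C = 132 - q_Z - 2q_C = 0 gives the reaction function q_C = (132 - q_Z)/2.
Zephyr substitutes q_C(q_Z) into its own profit: π_Z = q_Z(192 - q_Z - (132 - q_Z)/2) - 60q_Z = (126 - (1/2)q_Z)q_Z - 60q_Z.
Leader FOC: 66 - q_Z = 0, so q_Z = 66.
Then q_C = (132 - 66)/2 = 33.
Price P = 192 - 99 = 93.
Corvus's profit: (93 - 60)·33 - 517 = 572.

572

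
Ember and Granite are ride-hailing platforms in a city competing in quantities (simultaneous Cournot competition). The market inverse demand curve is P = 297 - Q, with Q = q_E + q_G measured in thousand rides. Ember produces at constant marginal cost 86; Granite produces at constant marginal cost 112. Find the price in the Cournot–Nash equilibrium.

Ember's profit: π_E = (297 - Q)q_E - (86q_E). Setting ∂π_E/∂q_E = 0: 211 - 2q_E - (q_G) = 0.
Granite's first-order condition: 185 - 2q_G - (q_E) = 0.
Rearranging gives the reaction functions q_E = (211 - q_G)/2 and q_G = (185 - q_E)/2.
Solving the pair: q_E = 79, q_G = 53.
Total output Q = 132, so price P = 297 - 132 = 165.

165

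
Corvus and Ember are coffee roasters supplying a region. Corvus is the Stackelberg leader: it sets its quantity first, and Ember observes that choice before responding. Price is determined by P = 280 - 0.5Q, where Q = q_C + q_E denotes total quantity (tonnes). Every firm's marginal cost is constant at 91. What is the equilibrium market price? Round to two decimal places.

Solve by backward induction. Given q_C, the follower Ember maximises π_E = (280 - (1/2)q_C - (1/2)q_E)q_E - 91q_E.
Follower FOC: 189 - (1/2)q_C - q_E = 0, so q_E(q_C) = (189 - (1/2)q_C).
The leader anticipates this reaction. Substituting into P = 280 - 0.5Q gives P = 371/2 - (1/4)q_C, so π_C = (371/2 - (1/4)q_C)q_C - 91q_C.
The leader's first-order condition 189/2 - (1/2)q_C = 0 yields q_C = 189.
Then q_E = (189 - (1/2)·189) = 189/2.
Total output Q = 567/2, so price P = 280 - (1/2)·(567/2) = 553/4.

138.25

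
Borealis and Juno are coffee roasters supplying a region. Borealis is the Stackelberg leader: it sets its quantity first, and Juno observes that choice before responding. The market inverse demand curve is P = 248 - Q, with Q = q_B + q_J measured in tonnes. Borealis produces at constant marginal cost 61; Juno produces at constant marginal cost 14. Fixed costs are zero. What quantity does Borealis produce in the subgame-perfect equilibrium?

Solve by backward induction. Given q_B, the follower Juno maximises π_J = (248 - q_B - q_J)q_J - 14q_J.
∂π_J/∂q_J = 234 - q_B - 2q_J = 0 gives the reaction function q_J = (234 - q_B)/2.
Borealis substitutes q_J(q_B) into its own profit: π_B = q_B(248 - q_B - (234 - q_B)/2) - 61q_B = (131 - (1/2)q_B)q_B - 61q_B.
The leader's first-order condition 70 - q_B = 0 yields q_B = 70.
Then q_J = (234 - 70)/2 = 82.

70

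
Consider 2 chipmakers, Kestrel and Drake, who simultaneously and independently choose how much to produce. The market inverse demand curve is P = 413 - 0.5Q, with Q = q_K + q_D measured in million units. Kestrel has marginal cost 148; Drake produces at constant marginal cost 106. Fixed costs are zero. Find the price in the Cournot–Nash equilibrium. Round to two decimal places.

222.33

Kestrel's profit: π_K = (413 - 0.5Q)q_K - (148q_K). Setting ∂π_K/∂q_K = 0: 265 - q_K - (1/2)(q_D) = 0.
Drake's profit: π_D = (413 - 0.5Q)q_D - (106q_D). Setting ∂π_D/∂q_D = 0: 307 - q_D - (1/2)(q_K) = 0.
So q_K = (265 - (1/2)q_D) and q_D = (307 - (1/2)q_K).
Solving the pair: q_K = 446/3, q_D = 698/3.
Total output Q = 1144/3, so price P = 413 - (1/2)·(1144/3) = 667/3.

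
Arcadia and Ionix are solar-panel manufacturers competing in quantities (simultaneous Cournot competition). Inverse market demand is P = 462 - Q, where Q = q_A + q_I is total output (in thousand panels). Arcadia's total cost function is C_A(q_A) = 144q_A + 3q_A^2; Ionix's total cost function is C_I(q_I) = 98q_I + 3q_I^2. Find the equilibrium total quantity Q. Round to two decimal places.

75.78

Arcadia's profit: π_A = (462 - Q)q_A - (144q_A + 3q_A²). Setting ∂π_A/∂q_A = 0: 318 - 8q_A - (q_I) = 0.
Ionix's first-order condition: 364 - 8q_I - (q_A) = 0.
So q_A = (318 - q_I)/8 and q_I = (364 - q_A)/8.
Substituting one into the other gives q_A = 34.6032 and q_I = 41.1746.
Total output Q = 34.6032 + 41.1746 = 682/9.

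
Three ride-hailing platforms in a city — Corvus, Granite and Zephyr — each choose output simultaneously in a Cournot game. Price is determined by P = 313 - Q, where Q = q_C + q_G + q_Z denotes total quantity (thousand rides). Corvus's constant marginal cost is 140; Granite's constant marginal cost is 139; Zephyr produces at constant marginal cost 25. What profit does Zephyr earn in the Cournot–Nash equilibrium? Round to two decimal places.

16705.56

Corvus's profit: π_C = (313 - Q)q_C - (140q_C). Setting ∂π_C/∂q_C = 0: 173 - 2q_C - (q_G + q_Z) = 0.
Granite's profit: π_G = (313 - Q)q_G - (139q_G). Setting ∂π_G/∂q_G = 0: 174 - 2q_G - (q_C + q_Z) = 0.
Zephyr's profit: π_Z = (313 - Q)q_Z - (25q_Z). Setting ∂π_Z/∂q_Z = 0: 288 - 2q_Z - (q_C + q_G) = 0.
Adding the 3 conditions: 635 − 2Q − 2Q = 0, i.e. Q = 635/4.
Back-substituting: q_C = (173 − 635/4) = 57/4, q_G = (174 − 635/4) = 61/4, q_Z = (288 − 635/4) = 517/4.
Price P = 313 - 635/4 = 617/4.
Zephyr's profit: (617/4 - 25)·(517/4) = 16705.5625.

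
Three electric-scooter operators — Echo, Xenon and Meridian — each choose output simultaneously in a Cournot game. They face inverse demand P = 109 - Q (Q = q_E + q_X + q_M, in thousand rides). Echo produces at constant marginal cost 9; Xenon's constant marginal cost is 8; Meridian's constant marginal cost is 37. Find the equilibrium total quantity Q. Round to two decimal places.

68.25

Echo's profit: π_E = (109 - Q)q_E - (9q_E). Setting ∂π_E/∂q_E = 0: 100 - 2q_E - (q_X + q_M) = 0.
Xenon's profit: π_X = (109 - Q)q_X - (8q_X). Setting ∂π_X/∂q_X = 0: 101 - 2q_X - (q_E + q_M) = 0.
Meridian's profit: π_M = (109 - Q)q_M - (37q_M). Setting ∂π_M/∂q_M = 0: 72 - 2q_M - (q_E + q_X) = 0.
Adding the 3 conditions: 273 − 2Q − 2Q = 0, i.e. Q = 273/4.
Back-substituting: q_E = (100 − 273/4) = 127/4, q_X = (101 − 273/4) = 131/4, q_M = (72 − 273/4) = 15/4.
Total output Q = 127/4 + 131/4 + 15/4 = 273/4.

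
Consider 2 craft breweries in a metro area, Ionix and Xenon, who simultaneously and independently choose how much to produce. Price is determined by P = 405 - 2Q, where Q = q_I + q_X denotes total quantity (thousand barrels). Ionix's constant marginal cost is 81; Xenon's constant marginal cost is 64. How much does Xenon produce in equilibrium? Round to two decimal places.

59.67

Ionix's profit: π_I = (405 - 2Q)q_I - (81q_I). Setting ∂π_I/∂q_I = 0: 324 - 4q_I - 2(q_X) = 0.
Xenon's first-order condition: 341 - 4q_X - 2(q_I) = 0.
So q_I = (324 - 2q_X)/4 and q_X = (341 - 2q_I)/4.
Substituting one into the other gives q_I = 307/6 and q_X = 179/3.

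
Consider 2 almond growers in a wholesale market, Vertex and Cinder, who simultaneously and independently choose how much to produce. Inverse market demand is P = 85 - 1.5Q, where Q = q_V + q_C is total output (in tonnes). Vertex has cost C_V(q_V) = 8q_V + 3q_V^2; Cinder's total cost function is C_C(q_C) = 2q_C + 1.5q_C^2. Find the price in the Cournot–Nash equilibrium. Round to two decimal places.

Vertex's profit: π_V = (85 - 1.5Q)q_V - (8q_V + 3q_V²). Setting ∂π_V/∂q_V = 0: 77 - 9q_V - (3/2)(q_C) = 0.
Cinder's first-order condition: 83 - 6q_C - (3/2)(q_V) = 0.
Best responses: q_V = (77 - (3/2)q_C)/9, q_C = (83 - (3/2)q_V)/6.
Solving the pair: q_V = 150/23, q_C = 842/69.
Total output Q = 1292/69, so price P = 85 - (3/2)·(1292/69) = 1309/23.

56.91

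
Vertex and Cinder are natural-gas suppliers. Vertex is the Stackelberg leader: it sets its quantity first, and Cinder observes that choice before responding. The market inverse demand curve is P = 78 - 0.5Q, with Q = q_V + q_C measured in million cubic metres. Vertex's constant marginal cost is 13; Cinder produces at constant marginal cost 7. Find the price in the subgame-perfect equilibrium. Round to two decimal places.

27.75

Solve by backward induction. Given q_V, the follower Cinder maximises π_C = (78 - (1/2)q_V - (1/2)q_C)q_C - 7q_C.
∂π_C/∂q_C = 71 - (1/2)q_V - q_C = 0 gives the reaction function q_C = (71 - (1/2)q_V).
Vertex substitutes q_C(q_V) into its own profit: π_V = q_V(78 - (1/2)q_V - (71 - (1/2)q_V)/2) - 13q_V = (85/2 - (1/4)q_V)q_V - 13q_V.
Maximising: ∂π_V/∂q_V = 59/2 - (1/2)q_V = 0, giving q_V = 59.
Then q_C = (71 - (1/2)·59) = 83/2.
Total output Q = 201/2, so price P = 78 - (1/2)·(201/2) = 111/4.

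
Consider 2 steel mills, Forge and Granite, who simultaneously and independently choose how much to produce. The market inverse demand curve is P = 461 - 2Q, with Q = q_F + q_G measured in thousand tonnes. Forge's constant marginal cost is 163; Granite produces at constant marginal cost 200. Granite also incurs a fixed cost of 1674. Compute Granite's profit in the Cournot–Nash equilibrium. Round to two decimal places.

1113.56

Forge's profit: π_F = (461 - 2Q)q_F - (163q_F). Setting ∂π_F/∂q_F = 0: 298 - 4q_F - 2(q_G) = 0.
Granite's profit: π_G = (461 - 2Q)q_G - (200q_G). Setting ∂π_G/∂q_G = 0: 261 - 4q_G - 2(q_F) = 0.
Best responses: q_F = (298 - 2q_G)/4, q_G = (261 - 2q_F)/4.
Solving the pair: q_F = 335/6, q_G = 112/3.
Price P = 461 - 2·(559/6) = 824/3.
Granite's profit: (824/3 - 200)·(112/3) - 1674 = 1113.5556.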